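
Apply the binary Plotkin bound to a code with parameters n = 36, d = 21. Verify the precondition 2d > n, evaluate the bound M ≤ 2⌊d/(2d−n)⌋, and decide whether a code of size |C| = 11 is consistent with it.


Plotkin bound M ≤ 6; given |C| = 11 > bound (violated).

Check applicability: 2d = 42, n = 36.
2d − n = 6 > 0, so Plotkin applies.
Compute d/(2d−n) = 21/6 ≈ 3.5000.
⌊d/(2d−n)⌋ = 3.
Plotkin bound: M ≤ 2·3 = 6.
Given |C| = 11, check: VIOLATED.
This |C| is above the Plotkin bound, so no binary code with n = 36, d = 21 and 11 codewords exists.


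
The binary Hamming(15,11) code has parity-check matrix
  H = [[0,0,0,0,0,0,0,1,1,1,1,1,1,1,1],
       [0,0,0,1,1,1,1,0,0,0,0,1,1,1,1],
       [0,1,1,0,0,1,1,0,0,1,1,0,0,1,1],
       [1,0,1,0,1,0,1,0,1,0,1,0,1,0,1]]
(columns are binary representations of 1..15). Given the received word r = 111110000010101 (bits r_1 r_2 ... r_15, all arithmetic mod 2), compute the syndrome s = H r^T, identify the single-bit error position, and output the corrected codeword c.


s = (1, 0, 0, 0)^T, error position = 8, corrected codeword c = 111110010010101

Compute s = H r^T mod 2 one row at a time:
  s_1 = 0 + 0 + 0 + 1 + 0 + 1 + 0 + 1 = 3 ≡ 1 (mod 2).
  s_2 = 1 + 1 + 0 + 0 + 0 + 1 + 0 + 1 = 4 ≡ 0 (mod 2).
  s_3 = 1 + 1 + 0 + 0 + 0 + 1 + 0 + 1 = 4 ≡ 0 (mod 2).
  s_4 = 1 + 1 + 1 + 0 + 0 + 1 + 1 + 1 = 6 ≡ 0 (mod 2).
s = (1, 0, 0, 0)^T — this equals column 8 of H (binary 1000), so error is at position 8.
Correct: flip bit 8 of r = 111110000010101 to get c = 111110010010101.


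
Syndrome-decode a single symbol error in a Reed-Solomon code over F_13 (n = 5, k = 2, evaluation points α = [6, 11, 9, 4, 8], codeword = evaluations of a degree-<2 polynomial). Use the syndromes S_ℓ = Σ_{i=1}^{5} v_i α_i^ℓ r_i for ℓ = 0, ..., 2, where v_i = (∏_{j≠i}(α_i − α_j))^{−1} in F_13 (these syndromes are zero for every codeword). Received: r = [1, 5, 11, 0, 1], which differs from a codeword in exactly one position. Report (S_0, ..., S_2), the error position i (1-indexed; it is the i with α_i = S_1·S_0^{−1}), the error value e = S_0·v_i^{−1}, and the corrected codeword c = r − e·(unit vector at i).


S = (4, 11, 1), error at position 1, error magnitude e = 7, c = [7, 5, 11, 0, 1].

Step 1: column multipliers v_i = (∏_{j≠i}(α_i − α_j))^{−1} mod 13.
  i = 1 (α = 6): (6−11)(6−9)(6−4)(6−8) = (−5)·(−3)·2·(−2) = −60 ≡ 5, so v_1 = 5^{−1} = 8 (mod 13).
  i = 2 (α = 11): (11−6)(11−9)(11−4)(11−8) = 5·2·7·3 = 210 ≡ 2, so v_2 = 2^{−1} = 7 (mod 13).
  i = 3 (α = 9): (9−6)(9−11)(9−4)(9−8) = 3·(−2)·5·1 = −30 ≡ 9, so v_3 = 9^{−1} = 3 (mod 13).
  i = 4 (α = 4): (4−6)(4−11)(4−9)(4−8) = (−2)·(−7)·(−5)·(−4) = 280 ≡ 7, so v_4 = 7^{−1} = 2 (mod 13).
  i = 5 (α = 8): (8−6)(8−11)(8−9)(8−4) = 2·(−3)·(−1)·4 = 24 ≡ 11, so v_5 = 11^{−1} = 6 (mod 13).
  v = [8, 7, 3, 2, 6].
Step 2: syndromes of r = [1, 5, 11, 0, 1] (all sums mod 13).
  S_0 = Σ v_i r_i = 8·1 + 7·5 + 3·11 + 2·0 + 6·1 = 82 ≡ 4.
  S_1 = Σ v_i α_i r_i = 8·6·1 + 7·11·5 + 3·9·11 + 2·4·0 + 6·8·1 = 778 ≡ 11.
  α_i^2 mod 13 = [10, 4, 3, 3, 12].
  S_2 = Σ v_i α_i^2 r_i = 8·10·1 + 7·4·5 + 3·3·11 + 2·3·0 + 6·12·1 = 391 ≡ 1.
  S = (4, 11, 1) ≠ 0, so r is not a codeword (an error is present).
Step 3: locate the error. For a single error e at position i, S_ℓ = v_i·e·α_i^ℓ, so α_err = S_1/S_0.
  S_0^{−1} = 4^{−1} = 10 (mod 13), so α_err = 11·10 = 110 ≡ 6 = α_1. Error position i = 1.
  Consistency check: S_2/S_1 = 1·6 = 6 ≡ 6 = α_err ✓ (single-error assumption holds).
Step 4: error magnitude e = S_0/v_1 = S_0·∏_{j≠1}(α_1 − α_j) = 4·5 = 20 ≡ 7 (mod 13).
Step 5: correct position 1: c_1 = r_1 − e = 1 − 7 ≡ 7 (mod 13). Hence c = [7, 5, 11, 0, 1].
  Check: interpolating c through the α_i gives m(x) = 12 + 10·x (degree < 2) with m(α_i) = c_i for every i, so c is indeed a codeword.


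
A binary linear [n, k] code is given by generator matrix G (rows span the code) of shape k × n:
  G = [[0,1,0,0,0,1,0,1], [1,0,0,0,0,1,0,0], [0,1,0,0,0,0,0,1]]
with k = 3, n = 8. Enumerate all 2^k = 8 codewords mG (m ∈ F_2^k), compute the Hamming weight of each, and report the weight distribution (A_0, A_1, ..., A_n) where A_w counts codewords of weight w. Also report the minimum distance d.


Weight distribution: A_0 = 1, A_1 = 2, A_2 = 2, A_3 = 2, A_4 = 1. Minimum distance d = 1.

Enumerate all 2^3 = 8 messages m ∈ F_2^3.
For each, compute codeword c = mG in F_2^8, then tally its weight.
  m = 000 → c = 00000000, weight = 0.
  m = 100 → c = 01000101, weight = 3.
  m = 010 → c = 10000100, weight = 2.
  m = 110 → c = 11000001, weight = 3.
  m = 001 → c = 01000001, weight = 2.
  m = 101 → c = 00000100, weight = 1.
  m = 011 → c = 11000101, weight = 4.
  m = 111 → c = 10000000, weight = 1.
Tally weights:
  weight 0: 1 codewords.
  weight 1: 2 codewords.
  weight 2: 2 codewords.
  weight 3: 2 codewords.
  weight 4: 1 codewords.
Minimum distance d = smallest w > 0 with A_w > 0 = 1.
Sanity: Σ A_w = 8 = 2^3 = 8 ✓.


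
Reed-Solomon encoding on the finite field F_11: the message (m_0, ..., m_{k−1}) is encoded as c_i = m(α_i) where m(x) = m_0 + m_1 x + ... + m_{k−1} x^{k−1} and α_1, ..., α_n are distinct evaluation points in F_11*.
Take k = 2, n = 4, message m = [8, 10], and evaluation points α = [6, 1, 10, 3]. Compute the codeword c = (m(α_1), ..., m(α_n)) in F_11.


c = [2, 7, 9, 5]

Message polynomial: m(x) = 8 + 10·x (mod 11).
For each evaluation point α_i, compute m(α_i) mod 11:
  α_1 = 6: Horner steps 10 → 2, so m(6) = 2.
  α_2 = 1: Horner steps 10 → 7, so m(1) = 7.
  α_3 = 10: Horner steps 10 → 9, so m(10) = 9.
  α_4 = 3: Horner steps 10 → 5, so m(3) = 5.
Codeword c = [2, 7, 9, 5] ∈ F_11^4.


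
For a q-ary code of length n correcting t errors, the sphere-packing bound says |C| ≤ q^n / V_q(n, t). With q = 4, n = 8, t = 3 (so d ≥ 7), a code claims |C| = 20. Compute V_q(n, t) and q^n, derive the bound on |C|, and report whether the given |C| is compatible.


V_q(n, t) = 1789, q^n = 65536, Hamming bound = 36, |C| = 20 ≤ bound (satisfied).

Step 1: Compute V_q(n, t) = Σ_{j=0}^3 C(n, j) (q−1)^j.
  j = 0: C(8,0)·(3)^0 = 1·1 = 1.
  j = 1: C(8,1)·(3)^1 = 8·3 = 24.
  j = 2: C(8,2)·(3)^2 = 28·9 = 252.
  j = 3: C(8,3)·(3)^3 = 56·27 = 1512.
  V_q(n, t) = 1 + 24 + 252 + 1512 = 1789.
Step 2: q^n = 4^8 = 65536.
Step 3: Hamming bound ⌊q^n / V_q(n,t)⌋ = ⌊65536/1789⌋ = 36.
Step 4: Compare |C| = 20 to 36: satisfied.
The claimed |C| lies below the Hamming bound.


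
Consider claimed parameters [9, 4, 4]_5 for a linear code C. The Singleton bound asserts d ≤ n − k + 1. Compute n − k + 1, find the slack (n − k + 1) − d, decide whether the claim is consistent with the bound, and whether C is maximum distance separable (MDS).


Singleton RHS = n − k + 1 = 6, slack = 2, bound satisfied, not MDS.

Singleton bound: d ≤ n − k + 1.
Here n = 9, k = 4, so n − k + 1 = 6.
Given d = 4, check d ≤ 6: YES.
Slack = (n − k + 1) − d = 2.
The code is NOT MDS (slack = 2 > 0).
Description: the claimed parameters are [9, 4, 4]_5; such a code would be non-MDS.


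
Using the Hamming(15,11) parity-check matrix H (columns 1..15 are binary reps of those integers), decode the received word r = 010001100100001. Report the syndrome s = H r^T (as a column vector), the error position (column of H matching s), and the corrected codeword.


s = (0, 1, 1, 0)^T, error position = 6, corrected codeword c = 010000100100001

Compute s = H r^T mod 2 one row at a time:
  s_1 = 0 + 0 + 1 + 0 + 0 + 0 + 0 + 1 = 2 ≡ 0 (mod 2).
  s_2 = 0 + 0 + 1 + 1 + 0 + 0 + 0 + 1 = 3 ≡ 1 (mod 2).
  s_3 = 1 + 0 + 1 + 1 + 1 + 0 + 0 + 1 = 5 ≡ 1 (mod 2).
  s_4 = 0 + 0 + 0 + 1 + 0 + 0 + 0 + 1 = 2 ≡ 0 (mod 2).
s = (0, 1, 1, 0)^T — this equals column 6 of H (binary 0110), so error is at position 6.
Correct: flip bit 6 of r = 010001100100001 to get c = 010000100100001.


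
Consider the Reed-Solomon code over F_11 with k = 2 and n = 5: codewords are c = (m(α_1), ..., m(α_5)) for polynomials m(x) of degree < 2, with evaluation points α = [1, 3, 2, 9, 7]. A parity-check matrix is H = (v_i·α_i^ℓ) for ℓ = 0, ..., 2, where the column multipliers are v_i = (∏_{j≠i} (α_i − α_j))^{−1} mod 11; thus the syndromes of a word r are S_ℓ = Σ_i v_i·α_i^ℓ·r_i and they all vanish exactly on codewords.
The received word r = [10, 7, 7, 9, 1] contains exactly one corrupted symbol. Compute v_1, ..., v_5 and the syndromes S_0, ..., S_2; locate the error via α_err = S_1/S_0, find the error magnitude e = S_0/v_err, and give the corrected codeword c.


S = (9, 7, 3), error at position 3, error magnitude e = 4, c = [10, 7, 3, 9, 1].

Step 1: column multipliers v_i = (∏_{j≠i}(α_i − α_j))^{−1} mod 11.
  i = 1 (α = 1): (1−3)(1−2)(1−9)(1−7) = (−2)·(−1)·(−8)·(−6) = 96 ≡ 8, so v_1 = 8^{−1} = 7 (mod 11).
  i = 2 (α = 3): (3−1)(3−2)(3−9)(3−7) = 2·1·(−6)·(−4) = 48 ≡ 4, so v_2 = 4^{−1} = 3 (mod 11).
  i = 3 (α = 2): (2−1)(2−3)(2−9)(2−7) = 1·(−1)·(−7)·(−5) = −35 ≡ 9, so v_3 = 9^{−1} = 5 (mod 11).
  i = 4 (α = 9): (9−1)(9−3)(9−2)(9−7) = 8·6·7·2 = 672 ≡ 1, so v_4 = 1^{−1} = 1 (mod 11).
  i = 5 (α = 7): (7−1)(7−3)(7−2)(7−9) = 6·4·5·(−2) = −240 ≡ 2, so v_5 = 2^{−1} = 6 (mod 11).
  v = [7, 3, 5, 1, 6].
Step 2: syndromes of r = [10, 7, 7, 9, 1] (all sums mod 11).
  S_0 = Σ v_i r_i = 7·10 + 3·7 + 5·7 + 1·9 + 6·1 = 141 ≡ 9.
  S_1 = Σ v_i α_i r_i = 7·1·10 + 3·3·7 + 5·2·7 + 1·9·9 + 6·7·1 = 326 ≡ 7.
  α_i^2 mod 11 = [1, 9, 4, 4, 5].
  S_2 = Σ v_i α_i^2 r_i = 7·1·10 + 3·9·7 + 5·4·7 + 1·4·9 + 6·5·1 = 465 ≡ 3.
  S = (9, 7, 3) ≠ 0, so r is not a codeword (an error is present).
Step 3: locate the error. For a single error e at position i, S_ℓ = v_i·e·α_i^ℓ, so α_err = S_1/S_0.
  S_0^{−1} = 9^{−1} = 5 (mod 11), so α_err = 7·5 = 35 ≡ 2 = α_3. Error position i = 3.
  Consistency check: S_2/S_1 = 3·8 = 24 ≡ 2 = α_err ✓ (single-error assumption holds).
Step 4: error magnitude e = S_0/v_3 = S_0·∏_{j≠3}(α_3 − α_j) = 9·9 = 81 ≡ 4 (mod 11).
Step 5: correct position 3: c_3 = r_3 − e = 7 − 4 ≡ 3 (mod 11). Hence c = [10, 7, 3, 9, 1].
  Check: interpolating c through the α_i gives m(x) = 6 + 4·x (degree < 2) with m(α_i) = c_i for every i, so c is indeed a codeword.


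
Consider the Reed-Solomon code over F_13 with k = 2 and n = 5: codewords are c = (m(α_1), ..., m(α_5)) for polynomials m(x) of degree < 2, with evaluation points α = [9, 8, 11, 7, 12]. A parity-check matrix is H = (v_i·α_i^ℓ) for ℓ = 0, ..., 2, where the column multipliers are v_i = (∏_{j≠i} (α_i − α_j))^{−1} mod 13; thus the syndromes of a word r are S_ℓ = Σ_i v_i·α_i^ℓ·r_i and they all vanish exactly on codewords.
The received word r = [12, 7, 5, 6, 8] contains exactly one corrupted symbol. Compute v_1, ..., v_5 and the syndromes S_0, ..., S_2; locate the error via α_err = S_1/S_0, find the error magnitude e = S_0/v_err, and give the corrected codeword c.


S = (11, 10, 2), error at position 2, error magnitude e = 11, c = [12, 9, 5, 6, 8].

Step 1: column multipliers v_i = (∏_{j≠i}(α_i − α_j))^{−1} mod 13.
  i = 1 (α = 9): (9−8)(9−11)(9−7)(9−12) = 1·(−2)·2·(−3) = 12 ≡ 12, so v_1 = 12^{−1} = 12 (mod 13).
  i = 2 (α = 8): (8−9)(8−11)(8−7)(8−12) = (−1)·(−3)·1·(−4) = −12 ≡ 1, so v_2 = 1^{−1} = 1 (mod 13).
  i = 3 (α = 11): (11−9)(11−8)(11−7)(11−12) = 2·3·4·(−1) = −24 ≡ 2, so v_3 = 2^{−1} = 7 (mod 13).
  i = 4 (α = 7): (7−9)(7−8)(7−11)(7−12) = (−2)·(−1)·(−4)·(−5) = 40 ≡ 1, so v_4 = 1^{−1} = 1 (mod 13).
  i = 5 (α = 12): (12−9)(12−8)(12−11)(12−7) = 3·4·1·5 = 60 ≡ 8, so v_5 = 8^{−1} = 5 (mod 13).
  v = [12, 1, 7, 1, 5].
Step 2: syndromes of r = [12, 7, 5, 6, 8] (all sums mod 13).
  S_0 = Σ v_i r_i = 12·12 + 1·7 + 7·5 + 1·6 + 5·8 = 232 ≡ 11.
  S_1 = Σ v_i α_i r_i = 12·9·12 + 1·8·7 + 7·11·5 + 1·7·6 + 5·12·8 = 2259 ≡ 10.
  α_i^2 mod 13 = [3, 12, 4, 10, 1].
  S_2 = Σ v_i α_i^2 r_i = 12·3·12 + 1·12·7 + 7·4·5 + 1·10·6 + 5·1·8 = 756 ≡ 2.
  S = (11, 10, 2) ≠ 0, so r is not a codeword (an error is present).
Step 3: locate the error. For a single error e at position i, S_ℓ = v_i·e·α_i^ℓ, so α_err = S_1/S_0.
  S_0^{−1} = 11^{−1} = 6 (mod 13), so α_err = 10·6 = 60 ≡ 8 = α_2. Error position i = 2.
  Consistency check: S_2/S_1 = 2·4 = 8 ≡ 8 = α_err ✓ (single-error assumption holds).
Step 4: error magnitude e = S_0/v_2 = S_0·∏_{j≠2}(α_2 − α_j) = 11·1 = 11 ≡ 11 (mod 13).
Step 5: correct position 2: c_2 = r_2 − e = 7 − 11 ≡ 9 (mod 13). Hence c = [12, 9, 5, 6, 8].
  Check: interpolating c through the α_i gives m(x) = 11 + 3·x (degree < 2) with m(α_i) = c_i for every i, so c is indeed a codeword.


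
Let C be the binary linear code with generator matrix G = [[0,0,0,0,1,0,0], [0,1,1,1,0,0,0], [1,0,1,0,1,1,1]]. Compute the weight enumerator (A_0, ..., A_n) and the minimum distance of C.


Weight distribution: A_0 = 1, A_1 = 1, A_3 = 1, A_4 = 2, A_5 = 2, A_6 = 1. Minimum distance d = 1.

Enumerate all 2^3 = 8 messages m ∈ F_2^3.
For each, compute codeword c = mG in F_2^7, then tally its weight.
  m = 000 → c = 0000000, weight = 0.
  m = 100 → c = 0000100, weight = 1.
  m = 010 → c = 0111000, weight = 3.
  m = 110 → c = 0111100, weight = 4.
  m = 001 → c = 1010111, weight = 5.
  m = 101 → c = 1010011, weight = 4.
  m = 011 → c = 1101111, weight = 6.
  m = 111 → c = 1101011, weight = 5.
Tally weights:
  weight 0: 1 codewords.
  weight 1: 1 codewords.
  weight 3: 1 codewords.
  weight 4: 2 codewords.
  weight 5: 2 codewords.
  weight 6: 1 codewords.
Minimum distance d = smallest w > 0 with A_w > 0 = 1.
Sanity: Σ A_w = 8 = 2^3 = 8 ✓.


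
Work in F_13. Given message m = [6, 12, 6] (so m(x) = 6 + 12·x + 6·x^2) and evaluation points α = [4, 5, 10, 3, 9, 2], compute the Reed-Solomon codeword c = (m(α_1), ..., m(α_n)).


c = [7, 8, 11, 5, 2, 2]

Message polynomial: m(x) = 6 + 12·x + 6·x^2 (mod 13).
For each evaluation point α_i, compute m(α_i) mod 13:
  α_1 = 4: Horner steps 6 → 10 → 7, so m(4) = 7.
  α_2 = 5: Horner steps 6 → 3 → 8, so m(5) = 8.
  α_3 = 10: Horner steps 6 → 7 → 11, so m(10) = 11.
  α_4 = 3: Horner steps 6 → 4 → 5, so m(3) = 5.
  α_5 = 9: Horner steps 6 → 1 → 2, so m(9) = 2.
  α_6 = 2: Horner steps 6 → 11 → 2, so m(2) = 2.
Codeword c = [7, 8, 11, 5, 2, 2] ∈ F_13^6.


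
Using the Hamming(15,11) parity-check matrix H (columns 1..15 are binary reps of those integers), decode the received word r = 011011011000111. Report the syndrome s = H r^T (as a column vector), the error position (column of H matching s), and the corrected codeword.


s = (1, 1, 1, 1)^T, error position = 15, corrected codeword c = 011011011000110

Compute s = H r^T mod 2 one row at a time:
  s_1 = 1 + 1 + 0 + 0 + 0 + 1 + 1 + 1 = 5 ≡ 1 (mod 2).
  s_2 = 0 + 1 + 1 + 0 + 0 + 1 + 1 + 1 = 5 ≡ 1 (mod 2).
  s_3 = 1 + 1 + 1 + 0 + 0 + 0 + 1 + 1 = 5 ≡ 1 (mod 2).
  s_4 = 0 + 1 + 1 + 0 + 1 + 0 + 1 + 1 = 5 ≡ 1 (mod 2).
s = (1, 1, 1, 1)^T — this equals column 15 of H (binary 1111), so error is at position 15.
Correct: flip bit 15 of r = 011011011000111 to get c = 011011011000110.


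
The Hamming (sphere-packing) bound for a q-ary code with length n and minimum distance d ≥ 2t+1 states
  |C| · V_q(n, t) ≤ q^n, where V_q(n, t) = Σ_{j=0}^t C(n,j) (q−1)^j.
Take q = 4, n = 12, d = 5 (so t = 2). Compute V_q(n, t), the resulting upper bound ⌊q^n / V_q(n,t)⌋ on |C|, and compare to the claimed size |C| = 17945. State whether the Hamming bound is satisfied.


V_q(n, t) = 631, q^n = 16777216, Hamming bound = 26588, |C| = 17945 ≤ bound (satisfied).

Step 1: Compute V_q(n, t) = Σ_{j=0}^2 C(n, j) (q−1)^j.
  j = 0: C(12,0)·(3)^0 = 1·1 = 1.
  j = 1: C(12,1)·(3)^1 = 12·3 = 36.
  j = 2: C(12,2)·(3)^2 = 66·9 = 594.
  V_q(n, t) = 1 + 36 + 594 = 631.
Step 2: q^n = 4^12 = 16777216.
Step 3: Hamming bound ⌊q^n / V_q(n,t)⌋ = ⌊16777216/631⌋ = 26588.
Step 4: Compare |C| = 17945 to 26588: satisfied.
The claimed |C| lies below the Hamming bound.


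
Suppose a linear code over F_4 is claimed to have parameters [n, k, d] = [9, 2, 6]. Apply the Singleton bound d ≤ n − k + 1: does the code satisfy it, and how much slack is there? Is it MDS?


Singleton RHS = n − k + 1 = 8, slack = 2, bound satisfied, not MDS.

Singleton bound: d ≤ n − k + 1.
Here n = 9, k = 2, so n − k + 1 = 8.
Given d = 6, check d ≤ 8: YES.
Slack = (n − k + 1) − d = 2.
The code is NOT MDS (slack = 2 > 0).
Description: the claimed parameters are [9, 2, 6]_4; such a code would be non-MDS.


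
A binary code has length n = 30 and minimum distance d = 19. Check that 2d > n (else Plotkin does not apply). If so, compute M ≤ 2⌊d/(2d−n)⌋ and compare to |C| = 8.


Plotkin bound M ≤ 4; given |C| = 8 > bound (violated).

Check applicability: 2d = 38, n = 30.
2d − n = 8 > 0, so Plotkin applies.
Compute d/(2d−n) = 19/8 ≈ 2.3750.
⌊d/(2d−n)⌋ = 2.
Plotkin bound: M ≤ 2·2 = 4.
Given |C| = 8, check: VIOLATED.
This |C| is above the Plotkin bound, so no binary code with n = 30, d = 19 and 8 codewords exists.


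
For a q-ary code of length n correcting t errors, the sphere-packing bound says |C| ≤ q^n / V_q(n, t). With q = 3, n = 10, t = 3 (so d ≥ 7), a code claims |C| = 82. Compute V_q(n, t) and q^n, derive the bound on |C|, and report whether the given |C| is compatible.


V_q(n, t) = 1161, q^n = 59049, Hamming bound = 50, |C| = 82 > bound (violated).

Step 1: Compute V_q(n, t) = Σ_{j=0}^3 C(n, j) (q−1)^j.
  j = 0: C(10,0)·(2)^0 = 1·1 = 1.
  j = 1: C(10,1)·(2)^1 = 10·2 = 20.
  j = 2: C(10,2)·(2)^2 = 45·4 = 180.
  j = 3: C(10,3)·(2)^3 = 120·8 = 960.
  V_q(n, t) = 1 + 20 + 180 + 960 = 1161.
Step 2: q^n = 3^10 = 59049.
Step 3: Hamming bound ⌊q^n / V_q(n,t)⌋ = ⌊59049/1161⌋ = 50.
Step 4: Compare |C| = 82 to 50: violated.
The claimed |C| lies above the Hamming bound, so no 3-ary code of length 10 with d ≥ 7 can have 82 codewords.


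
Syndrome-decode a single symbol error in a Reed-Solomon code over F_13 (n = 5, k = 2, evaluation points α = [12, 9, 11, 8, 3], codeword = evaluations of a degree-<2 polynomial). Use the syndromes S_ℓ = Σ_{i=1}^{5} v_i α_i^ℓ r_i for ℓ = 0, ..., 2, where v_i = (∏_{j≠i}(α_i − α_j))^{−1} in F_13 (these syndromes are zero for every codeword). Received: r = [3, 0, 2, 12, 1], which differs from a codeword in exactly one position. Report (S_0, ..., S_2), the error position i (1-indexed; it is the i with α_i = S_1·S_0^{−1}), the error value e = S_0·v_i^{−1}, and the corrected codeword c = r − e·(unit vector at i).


S = (10, 4, 12), error at position 5, error magnitude e = 7, c = [3, 0, 2, 12, 7].

Step 1: column multipliers v_i = (∏_{j≠i}(α_i − α_j))^{−1} mod 13.
  i = 1 (α = 12): (12−9)(12−11)(12−8)(12−3) = 3·1·4·9 = 108 ≡ 4, so v_1 = 4^{−1} = 10 (mod 13).
  i = 2 (α = 9): (9−12)(9−11)(9−8)(9−3) = (−3)·(−2)·1·6 = 36 ≡ 10, so v_2 = 10^{−1} = 4 (mod 13).
  i = 3 (α = 11): (11−12)(11−9)(11−8)(11−3) = (−1)·2·3·8 = −48 ≡ 4, so v_3 = 4^{−1} = 10 (mod 13).
  i = 4 (α = 8): (8−12)(8−9)(8−11)(8−3) = (−4)·(−1)·(−3)·5 = −60 ≡ 5, so v_4 = 5^{−1} = 8 (mod 13).
  i = 5 (α = 3): (3−12)(3−9)(3−11)(3−8) = (−9)·(−6)·(−8)·(−5) = 2160 ≡ 2, so v_5 = 2^{−1} = 7 (mod 13).
  v = [10, 4, 10, 8, 7].
Step 2: syndromes of r = [3, 0, 2, 12, 1] (all sums mod 13).
  S_0 = Σ v_i r_i = 10·3 + 4·0 + 10·2 + 8·12 + 7·1 = 153 ≡ 10.
  S_1 = Σ v_i α_i r_i = 10·12·3 + 4·9·0 + 10·11·2 + 8·8·12 + 7·3·1 = 1369 ≡ 4.
  α_i^2 mod 13 = [1, 3, 4, 12, 9].
  S_2 = Σ v_i α_i^2 r_i = 10·1·3 + 4·3·0 + 10·4·2 + 8·12·12 + 7·9·1 = 1325 ≡ 12.
  S = (10, 4, 12) ≠ 0, so r is not a codeword (an error is present).
Step 3: locate the error. For a single error e at position i, S_ℓ = v_i·e·α_i^ℓ, so α_err = S_1/S_0.
  S_0^{−1} = 10^{−1} = 4 (mod 13), so α_err = 4·4 = 16 ≡ 3 = α_5. Error position i = 5.
  Consistency check: S_2/S_1 = 12·10 = 120 ≡ 3 = α_err ✓ (single-error assumption holds).
Step 4: error magnitude e = S_0/v_5 = S_0·∏_{j≠5}(α_5 − α_j) = 10·2 = 20 ≡ 7 (mod 13).
Step 5: correct position 5: c_5 = r_5 − e = 1 − 7 ≡ 7 (mod 13). Hence c = [3, 0, 2, 12, 7].
  Check: interpolating c through the α_i gives m(x) = 4 + 1·x (degree < 2) with m(α_i) = c_i for every i, so c is indeed a codeword.


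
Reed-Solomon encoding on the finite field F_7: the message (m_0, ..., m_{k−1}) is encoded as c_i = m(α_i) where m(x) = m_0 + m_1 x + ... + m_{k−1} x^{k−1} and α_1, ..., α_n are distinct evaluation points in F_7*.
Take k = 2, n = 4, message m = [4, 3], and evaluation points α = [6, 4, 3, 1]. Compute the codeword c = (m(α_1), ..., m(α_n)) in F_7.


c = [1, 2, 6, 0]

Message polynomial: m(x) = 4 + 3·x (mod 7).
For each evaluation point α_i, compute m(α_i) mod 7:
  α_1 = 6: Horner steps 3 → 1, so m(6) = 1.
  α_2 = 4: Horner steps 3 → 2, so m(4) = 2.
  α_3 = 3: Horner steps 3 → 6, so m(3) = 6.
  α_4 = 1: Horner steps 3 → 0, so m(1) = 0.
Codeword c = [1, 2, 6, 0] ∈ F_7^4.


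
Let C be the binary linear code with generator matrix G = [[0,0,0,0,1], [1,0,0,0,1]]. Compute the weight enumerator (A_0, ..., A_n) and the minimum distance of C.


Weight distribution: A_0 = 1, A_1 = 2, A_2 = 1. Minimum distance d = 1.

Enumerate all 2^2 = 4 messages m ∈ F_2^2.
For each, compute codeword c = mG in F_2^5, then tally its weight.
  m = 00 → c = 00000, weight = 0.
  m = 10 → c = 00001, weight = 1.
  m = 01 → c = 10001, weight = 2.
  m = 11 → c = 10000, weight = 1.
Tally weights:
  weight 0: 1 codewords.
  weight 1: 2 codewords.
  weight 2: 1 codewords.
Minimum distance d = smallest w > 0 with A_w > 0 = 1.
Sanity: Σ A_w = 4 = 2^2 = 4 ✓.


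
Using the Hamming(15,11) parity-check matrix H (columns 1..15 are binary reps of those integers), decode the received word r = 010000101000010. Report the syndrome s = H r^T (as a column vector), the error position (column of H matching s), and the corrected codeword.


s = (0, 0, 1, 0)^T, error position = 2, corrected codeword c = 000000101000010

Compute s = H r^T mod 2 one row at a time:
  s_1 = 0 + 1 + 0 + 0 + 0 + 0 + 1 + 0 = 2 ≡ 0 (mod 2).
  s_2 = 0 + 0 + 0 + 1 + 0 + 0 + 1 + 0 = 2 ≡ 0 (mod 2).
  s_3 = 1 + 0 + 0 + 1 + 0 + 0 + 1 + 0 = 3 ≡ 1 (mod 2).
  s_4 = 0 + 0 + 0 + 1 + 1 + 0 + 0 + 0 = 2 ≡ 0 (mod 2).
s = (0, 0, 1, 0)^T — this equals column 2 of H (binary 0010), so error is at position 2.
Correct: flip bit 2 of r = 010000101000010 to get c = 000000101000010.


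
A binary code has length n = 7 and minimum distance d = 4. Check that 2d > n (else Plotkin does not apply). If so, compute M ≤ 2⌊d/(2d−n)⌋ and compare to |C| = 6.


Plotkin bound M ≤ 8; given |C| = 6 ≤ bound (satisfied).

Check applicability: 2d = 8, n = 7.
2d − n = 1 > 0, so Plotkin applies.
Compute d/(2d−n) = 4/1 ≈ 4.0000.
⌊d/(2d−n)⌋ = 4.
Plotkin bound: M ≤ 2·4 = 8.
Given |C| = 6, check: satisfied.
This |C| is below the Plotkin bound.


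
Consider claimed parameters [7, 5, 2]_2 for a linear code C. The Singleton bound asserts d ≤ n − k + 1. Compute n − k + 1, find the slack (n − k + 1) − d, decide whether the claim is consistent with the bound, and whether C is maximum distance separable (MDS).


Singleton RHS = n − k + 1 = 3, slack = 1, bound satisfied, not MDS.

Singleton bound: d ≤ n − k + 1.
Here n = 7, k = 5, so n − k + 1 = 3.
Given d = 2, check d ≤ 3: YES.
Slack = (n − k + 1) − d = 1.
The code is NOT MDS (slack = 1 > 0).
Description: the claimed parameters are [7, 5, 2]_2; such a code would be non-MDS.


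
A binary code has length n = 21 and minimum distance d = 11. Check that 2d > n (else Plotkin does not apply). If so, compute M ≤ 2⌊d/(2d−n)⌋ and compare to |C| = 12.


Plotkin bound M ≤ 22; given |C| = 12 ≤ bound (satisfied).

Check applicability: 2d = 22, n = 21.
2d − n = 1 > 0, so Plotkin applies.
Compute d/(2d−n) = 11/1 ≈ 11.0000.
⌊d/(2d−n)⌋ = 11.
Plotkin bound: M ≤ 2·11 = 22.
Given |C| = 12, check: satisfied.
This |C| is below the Plotkin bound.


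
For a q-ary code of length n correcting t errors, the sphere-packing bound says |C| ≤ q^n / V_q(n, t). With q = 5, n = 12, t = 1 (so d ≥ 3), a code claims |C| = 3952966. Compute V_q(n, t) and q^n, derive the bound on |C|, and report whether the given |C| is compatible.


V_q(n, t) = 49, q^n = 244140625, Hamming bound = 4982461, |C| = 3952966 ≤ bound (satisfied).

Step 1: Compute V_q(n, t) = Σ_{j=0}^1 C(n, j) (q−1)^j.
  j = 0: C(12,0)·(4)^0 = 1·1 = 1.
  j = 1: C(12,1)·(4)^1 = 12·4 = 48.
  V_q(n, t) = 1 + 48 = 49.
Step 2: q^n = 5^12 = 244140625.
Step 3: Hamming bound ⌊q^n / V_q(n,t)⌋ = ⌊244140625/49⌋ = 4982461.
Step 4: Compare |C| = 3952966 to 4982461: satisfied.
The claimed |C| lies below the Hamming bound.


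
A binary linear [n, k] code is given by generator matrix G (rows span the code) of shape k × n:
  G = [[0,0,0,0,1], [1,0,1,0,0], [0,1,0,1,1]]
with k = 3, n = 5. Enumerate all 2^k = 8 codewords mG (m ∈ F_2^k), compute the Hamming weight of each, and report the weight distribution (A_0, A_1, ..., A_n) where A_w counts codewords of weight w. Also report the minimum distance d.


Weight distribution: A_0 = 1, A_1 = 1, A_2 = 2, A_3 = 2, A_4 = 1, A_5 = 1. Minimum distance d = 1.

Enumerate all 2^3 = 8 messages m ∈ F_2^3.
For each, compute codeword c = mG in F_2^5, then tally its weight.
  m = 000 → c = 00000, weight = 0.
  m = 100 → c = 00001, weight = 1.
  m = 010 → c = 10100, weight = 2.
  m = 110 → c = 10101, weight = 3.
  m = 001 → c = 01011, weight = 3.
  m = 101 → c = 01010, weight = 2.
  m = 011 → c = 11111, weight = 5.
  m = 111 → c = 11110, weight = 4.
Tally weights:
  weight 0: 1 codewords.
  weight 1: 1 codewords.
  weight 2: 2 codewords.
  weight 3: 2 codewords.
  weight 4: 1 codewords.
  weight 5: 1 codewords.
Minimum distance d = smallest w > 0 with A_w > 0 = 1.
Sanity: Σ A_w = 8 = 2^3 = 8 ✓.


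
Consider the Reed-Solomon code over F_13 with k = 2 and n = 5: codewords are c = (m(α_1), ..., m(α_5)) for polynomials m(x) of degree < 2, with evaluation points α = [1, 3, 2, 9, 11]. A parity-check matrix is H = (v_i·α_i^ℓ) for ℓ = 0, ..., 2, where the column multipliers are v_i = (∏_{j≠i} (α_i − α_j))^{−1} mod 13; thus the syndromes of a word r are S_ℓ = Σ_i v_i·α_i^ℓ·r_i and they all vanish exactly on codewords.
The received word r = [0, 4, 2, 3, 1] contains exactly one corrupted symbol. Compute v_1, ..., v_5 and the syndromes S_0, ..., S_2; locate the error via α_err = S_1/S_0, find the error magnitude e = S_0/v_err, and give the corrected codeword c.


S = (2, 9, 8), error at position 5, error magnitude e = 7, c = [0, 4, 2, 3, 7].

Step 1: column multipliers v_i = (∏_{j≠i}(α_i − α_j))^{−1} mod 13.
  i = 1 (α = 1): (1−3)(1−2)(1−9)(1−11) = (−2)·(−1)·(−8)·(−10) = 160 ≡ 4, so v_1 = 4^{−1} = 10 (mod 13).
  i = 2 (α = 3): (3−1)(3−2)(3−9)(3−11) = 2·1·(−6)·(−8) = 96 ≡ 5, so v_2 = 5^{−1} = 8 (mod 13).
  i = 3 (α = 2): (2−1)(2−3)(2−9)(2−11) = 1·(−1)·(−7)·(−9) = −63 ≡ 2, so v_3 = 2^{−1} = 7 (mod 13).
  i = 4 (α = 9): (9−1)(9−3)(9−2)(9−11) = 8·6·7·(−2) = −672 ≡ 4, so v_4 = 4^{−1} = 10 (mod 13).
  i = 5 (α = 11): (11−1)(11−3)(11−2)(11−9) = 10·8·9·2 = 1440 ≡ 10, so v_5 = 10^{−1} = 4 (mod 13).
  v = [10, 8, 7, 10, 4].
Step 2: syndromes of r = [0, 4, 2, 3, 1] (all sums mod 13).
  S_0 = Σ v_i r_i = 10·0 + 8·4 + 7·2 + 10·3 + 4·1 = 80 ≡ 2.
  S_1 = Σ v_i α_i r_i = 10·1·0 + 8·3·4 + 7·2·2 + 10·9·3 + 4·11·1 = 438 ≡ 9.
  α_i^2 mod 13 = [1, 9, 4, 3, 4].
  S_2 = Σ v_i α_i^2 r_i = 10·1·0 + 8·9·4 + 7·4·2 + 10·3·3 + 4·4·1 = 450 ≡ 8.
  S = (2, 9, 8) ≠ 0, so r is not a codeword (an error is present).
Step 3: locate the error. For a single error e at position i, S_ℓ = v_i·e·α_i^ℓ, so α_err = S_1/S_0.
  S_0^{−1} = 2^{−1} = 7 (mod 13), so α_err = 9·7 = 63 ≡ 11 = α_5. Error position i = 5.
  Consistency check: S_2/S_1 = 8·3 = 24 ≡ 11 = α_err ✓ (single-error assumption holds).
Step 4: error magnitude e = S_0/v_5 = S_0·∏_{j≠5}(α_5 − α_j) = 2·10 = 20 ≡ 7 (mod 13).
Step 5: correct position 5: c_5 = r_5 − e = 1 − 7 ≡ 7 (mod 13). Hence c = [0, 4, 2, 3, 7].
  Check: interpolating c through the α_i gives m(x) = 11 + 2·x (degree < 2) with m(α_i) = c_i for every i, so c is indeed a codeword.


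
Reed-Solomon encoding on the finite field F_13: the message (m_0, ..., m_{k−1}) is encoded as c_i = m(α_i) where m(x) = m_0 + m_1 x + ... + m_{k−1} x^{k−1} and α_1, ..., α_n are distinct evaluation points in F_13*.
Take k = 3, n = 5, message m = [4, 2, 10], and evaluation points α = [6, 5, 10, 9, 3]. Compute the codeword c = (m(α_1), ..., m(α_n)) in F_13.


c = [12, 4, 10, 0, 9]

Message polynomial: m(x) = 4 + 2·x + 10·x^2 (mod 13).
For each evaluation point α_i, compute m(α_i) mod 13:
  α_1 = 6: Horner steps 10 → 10 → 12, so m(6) = 12.
  α_2 = 5: Horner steps 10 → 0 → 4, so m(5) = 4.
  α_3 = 10: Horner steps 10 → 11 → 10, so m(10) = 10.
  α_4 = 9: Horner steps 10 → 1 → 0, so m(9) = 0.
  α_5 = 3: Horner steps 10 → 6 → 9, so m(3) = 9.
Codeword c = [12, 4, 10, 0, 9] ∈ F_13^5.


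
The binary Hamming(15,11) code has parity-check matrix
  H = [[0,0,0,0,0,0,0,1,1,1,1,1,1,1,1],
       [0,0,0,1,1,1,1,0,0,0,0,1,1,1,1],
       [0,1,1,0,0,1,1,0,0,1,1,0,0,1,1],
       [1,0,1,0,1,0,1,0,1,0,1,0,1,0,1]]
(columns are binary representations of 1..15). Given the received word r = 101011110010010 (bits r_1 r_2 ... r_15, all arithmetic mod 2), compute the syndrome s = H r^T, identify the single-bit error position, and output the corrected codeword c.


s = (1, 0, 1, 1)^T, error position = 11, corrected codeword c = 101011110000010

Compute s = H r^T mod 2 one row at a time:
  s_1 = 1 + 0 + 0 + 1 + 0 + 0 + 1 + 0 = 3 ≡ 1 (mod 2).
  s_2 = 0 + 1 + 1 + 1 + 0 + 0 + 1 + 0 = 4 ≡ 0 (mod 2).
  s_3 = 0 + 1 + 1 + 1 + 0 + 1 + 1 + 0 = 5 ≡ 1 (mod 2).
  s_4 = 1 + 1 + 1 + 1 + 0 + 1 + 0 + 0 = 5 ≡ 1 (mod 2).
s = (1, 0, 1, 1)^T — this equals column 11 of H (binary 1011), so error is at position 11.
Correct: flip bit 11 of r = 101011110010010 to get c = 101011110000010.


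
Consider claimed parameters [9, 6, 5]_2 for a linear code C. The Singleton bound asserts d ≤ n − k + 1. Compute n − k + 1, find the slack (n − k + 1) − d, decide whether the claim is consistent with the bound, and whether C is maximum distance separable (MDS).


Singleton RHS = n − k + 1 = 4, slack = -1, bound violated (no such code; not MDS).

Singleton bound: d ≤ n − k + 1.
Here n = 9, k = 6, so n − k + 1 = 4.
Given d = 5, check d ≤ 4: NO.
Slack = (n − k + 1) − d = -1.
The slack is negative: d = 5 exceeds n − k + 1 = 4 by 1, so the Singleton bound is violated and no linear [9, 6, 5]_2 code can exist. In particular it is not MDS (MDS requires d = n − k + 1 exactly).
Description: the claimed parameters are [9, 6, 5]_2; such a code would be impossible (violates the Singleton bound).


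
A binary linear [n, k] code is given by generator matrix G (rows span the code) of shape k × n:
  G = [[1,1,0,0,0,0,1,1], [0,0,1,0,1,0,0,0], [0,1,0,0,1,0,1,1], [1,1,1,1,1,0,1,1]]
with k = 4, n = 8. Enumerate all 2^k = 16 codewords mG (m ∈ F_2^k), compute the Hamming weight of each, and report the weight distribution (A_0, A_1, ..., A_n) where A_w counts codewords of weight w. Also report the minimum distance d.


Weight distribution: A_0 = 1, A_1 = 1, A_2 = 3, A_3 = 3, A_4 = 3, A_5 = 3, A_6 = 1, A_7 = 1. Minimum distance d = 1.

Enumerate all 2^4 = 16 messages m ∈ F_2^4.
For each, compute codeword c = mG in F_2^8, then tally its weight.
  m = 0000 → c = 00000000, weight = 0.
  m = 1000 → c = 11000011, weight = 4.
  m = 0100 → c = 00101000, weight = 2.
  m = 1100 → c = 11101011, weight = 6.
  m = 0010 → c = 01001011, weight = 4.
  m = 1010 → c = 10001000, weight = 2.
  m = 0110 → c = 01100011, weight = 4.
  m = 1110 → c = 10100000, weight = 2.
  m = 0001 → c = 11111011, weight = 7.
  m = 1001 → c = 00111000, weight = 3.
  m = 0101 → c = 11010011, weight = 5.
  m = 1101 → c = 00010000, weight = 1.
  m = 0011 → c = 10110000, weight = 3.
  m = 1011 → c = 01110011, weight = 5.
  m = 0111 → c = 10011000, weight = 3.
  m = 1111 → c = 01011011, weight = 5.
Tally weights:
  weight 0: 1 codewords.
  weight 1: 1 codewords.
  weight 2: 3 codewords.
  weight 3: 3 codewords.
  weight 4: 3 codewords.
  weight 5: 3 codewords.
  weight 6: 1 codewords.
  weight 7: 1 codewords.
Minimum distance d = smallest w > 0 with A_w > 0 = 1.
Sanity: Σ A_w = 16 = 2^4 = 16 ✓.


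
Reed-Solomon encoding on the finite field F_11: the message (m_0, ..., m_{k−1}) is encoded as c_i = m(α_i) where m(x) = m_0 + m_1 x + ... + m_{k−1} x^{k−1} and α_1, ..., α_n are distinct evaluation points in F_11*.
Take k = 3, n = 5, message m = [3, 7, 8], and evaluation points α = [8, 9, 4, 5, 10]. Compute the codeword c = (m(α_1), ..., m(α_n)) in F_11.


c = [10, 10, 5, 7, 4]

Message polynomial: m(x) = 3 + 7·x + 8·x^2 (mod 11).
For each evaluation point α_i, compute m(α_i) mod 11:
  α_1 = 8: Horner steps 8 → 5 → 10, so m(8) = 10.
  α_2 = 9: Horner steps 8 → 2 → 10, so m(9) = 10.
  α_3 = 4: Horner steps 8 → 6 → 5, so m(4) = 5.
  α_4 = 5: Horner steps 8 → 3 → 7, so m(5) = 7.
  α_5 = 10: Horner steps 8 → 10 → 4, so m(10) = 4.
Codeword c = [10, 10, 5, 7, 4] ∈ F_11^5.


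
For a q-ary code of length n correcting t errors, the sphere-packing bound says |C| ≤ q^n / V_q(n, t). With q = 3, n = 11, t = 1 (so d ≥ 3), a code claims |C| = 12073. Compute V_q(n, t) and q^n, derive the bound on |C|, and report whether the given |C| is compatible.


V_q(n, t) = 23, q^n = 177147, Hamming bound = 7702, |C| = 12073 > bound (violated).

Step 1: Compute V_q(n, t) = Σ_{j=0}^1 C(n, j) (q−1)^j.
  j = 0: C(11,0)·(2)^0 = 1·1 = 1.
  j = 1: C(11,1)·(2)^1 = 11·2 = 22.
  V_q(n, t) = 1 + 22 = 23.
Step 2: q^n = 3^11 = 177147.
Step 3: Hamming bound ⌊q^n / V_q(n,t)⌋ = ⌊177147/23⌋ = 7702.
Step 4: Compare |C| = 12073 to 7702: violated.
The claimed |C| lies above the Hamming bound, so no 3-ary code of length 11 with d ≥ 3 can have 12073 codewords.


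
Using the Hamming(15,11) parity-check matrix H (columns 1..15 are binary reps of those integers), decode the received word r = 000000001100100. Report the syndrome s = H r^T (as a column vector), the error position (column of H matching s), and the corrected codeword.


s = (1, 1, 1, 0)^T, error position = 14, corrected codeword c = 000000001100110

Compute s = H r^T mod 2 one row at a time:
  s_1 = 0 + 1 + 1 + 0 + 0 + 1 + 0 + 0 = 3 ≡ 1 (mod 2).
  s_2 = 0 + 0 + 0 + 0 + 0 + 1 + 0 + 0 = 1 ≡ 1 (mod 2).
  s_3 = 0 + 0 + 0 + 0 + 1 + 0 + 0 + 0 = 1 ≡ 1 (mod 2).
  s_4 = 0 + 0 + 0 + 0 + 1 + 0 + 1 + 0 = 2 ≡ 0 (mod 2).
s = (1, 1, 1, 0)^T — this equals column 14 of H (binary 1110), so error is at position 14.
Correct: flip bit 14 of r = 000000001100100 to get c = 000000001100110.


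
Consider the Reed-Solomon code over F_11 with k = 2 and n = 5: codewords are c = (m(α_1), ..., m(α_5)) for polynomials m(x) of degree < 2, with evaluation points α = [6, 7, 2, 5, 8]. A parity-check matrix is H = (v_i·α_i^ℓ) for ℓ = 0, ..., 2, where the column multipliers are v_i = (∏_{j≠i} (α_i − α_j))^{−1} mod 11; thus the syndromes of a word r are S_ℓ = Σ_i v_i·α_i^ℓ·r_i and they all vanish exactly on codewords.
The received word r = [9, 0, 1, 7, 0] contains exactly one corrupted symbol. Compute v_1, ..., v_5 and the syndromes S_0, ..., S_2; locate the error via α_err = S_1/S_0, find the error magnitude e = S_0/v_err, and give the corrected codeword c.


S = (3, 2, 5), error at position 5, error magnitude e = 9, c = [9, 0, 1, 7, 2].

Step 1: column multipliers v_i = (∏_{j≠i}(α_i − α_j))^{−1} mod 11.
  i = 1 (α = 6): (6−7)(6−2)(6−5)(6−8) = (−1)·4·1·(−2) = 8 ≡ 8, so v_1 = 8^{−1} = 7 (mod 11).
  i = 2 (α = 7): (7−6)(7−2)(7−5)(7−8) = 1·5·2·(−1) = −10 ≡ 1, so v_2 = 1^{−1} = 1 (mod 11).
  i = 3 (α = 2): (2−6)(2−7)(2−5)(2−8) = (−4)·(−5)·(−3)·(−6) = 360 ≡ 8, so v_3 = 8^{−1} = 7 (mod 11).
  i = 4 (α = 5): (5−6)(5−7)(5−2)(5−8) = (−1)·(−2)·3·(−3) = −18 ≡ 4, so v_4 = 4^{−1} = 3 (mod 11).
  i = 5 (α = 8): (8−6)(8−7)(8−2)(8−5) = 2·1·6·3 = 36 ≡ 3, so v_5 = 3^{−1} = 4 (mod 11).
  v = [7, 1, 7, 3, 4].
Step 2: syndromes of r = [9, 0, 1, 7, 0] (all sums mod 11).
  S_0 = Σ v_i r_i = 7·9 + 1·0 + 7·1 + 3·7 + 4·0 = 91 ≡ 3.
  S_1 = Σ v_i α_i r_i = 7·6·9 + 1·7·0 + 7·2·1 + 3·5·7 + 4·8·0 = 497 ≡ 2.
  α_i^2 mod 11 = [3, 5, 4, 3, 9].
  S_2 = Σ v_i α_i^2 r_i = 7·3·9 + 1·5·0 + 7·4·1 + 3·3·7 + 4·9·0 = 280 ≡ 5.
  S = (3, 2, 5) ≠ 0, so r is not a codeword (an error is present).
Step 3: locate the error. For a single error e at position i, S_ℓ = v_i·e·α_i^ℓ, so α_err = S_1/S_0.
  S_0^{−1} = 3^{−1} = 4 (mod 11), so α_err = 2·4 = 8 ≡ 8 = α_5. Error position i = 5.
  Consistency check: S_2/S_1 = 5·6 = 30 ≡ 8 = α_err ✓ (single-error assumption holds).
Step 4: error magnitude e = S_0/v_5 = S_0·∏_{j≠5}(α_5 − α_j) = 3·3 = 9 ≡ 9 (mod 11).
Step 5: correct position 5: c_5 = r_5 − e = 0 − 9 ≡ 2 (mod 11). Hence c = [9, 0, 1, 7, 2].
  Check: interpolating c through the α_i gives m(x) = 8 + 2·x (degree < 2) with m(α_i) = c_i for every i, so c is indeed a codeword.


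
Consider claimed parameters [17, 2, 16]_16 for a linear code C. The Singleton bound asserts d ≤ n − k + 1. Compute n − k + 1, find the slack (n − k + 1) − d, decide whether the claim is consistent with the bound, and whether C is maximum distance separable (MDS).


Singleton RHS = n − k + 1 = 16, slack = 0, bound satisfied, MDS.

Singleton bound: d ≤ n − k + 1.
Here n = 17, k = 2, so n − k + 1 = 16.
Given d = 16, check d ≤ 16: YES.
Slack = (n − k + 1) − d = 0.
The code is MDS (slack = 0).
Description: the claimed parameters are [17, 2, 16]_16; such a code would be MDS (meets Singleton bound).


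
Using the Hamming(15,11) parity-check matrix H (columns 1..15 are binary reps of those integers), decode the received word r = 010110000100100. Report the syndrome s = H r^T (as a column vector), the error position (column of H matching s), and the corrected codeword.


s = (0, 1, 0, 0)^T, error position = 4, corrected codeword c = 010010000100100

Compute s = H r^T mod 2 one row at a time:
  s_1 = 0 + 0 + 1 + 0 + 0 + 1 + 0 + 0 = 2 ≡ 0 (mod 2).
  s_2 = 1 + 1 + 0 + 0 + 0 + 1 + 0 + 0 = 3 ≡ 1 (mod 2).
  s_3 = 1 + 0 + 0 + 0 + 1 + 0 + 0 + 0 = 2 ≡ 0 (mod 2).
  s_4 = 0 + 0 + 1 + 0 + 0 + 0 + 1 + 0 = 2 ≡ 0 (mod 2).
s = (0, 1, 0, 0)^T — this equals column 4 of H (binary 0100), so error is at position 4.
Correct: flip bit 4 of r = 010110000100100 to get c = 010010000100100.


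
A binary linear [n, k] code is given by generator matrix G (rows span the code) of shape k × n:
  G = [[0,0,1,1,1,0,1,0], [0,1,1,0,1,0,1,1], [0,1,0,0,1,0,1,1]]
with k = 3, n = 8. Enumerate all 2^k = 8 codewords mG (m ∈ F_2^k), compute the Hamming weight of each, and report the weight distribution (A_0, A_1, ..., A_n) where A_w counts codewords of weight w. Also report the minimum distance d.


Weight distribution: A_0 = 1, A_1 = 1, A_3 = 2, A_4 = 3, A_5 = 1. Minimum distance d = 1.

Enumerate all 2^3 = 8 messages m ∈ F_2^3.
For each, compute codeword c = mG in F_2^8, then tally its weight.
  m = 000 → c = 00000000, weight = 0.
  m = 100 → c = 00111010, weight = 4.
  m = 010 → c = 01101011, weight = 5.
  m = 110 → c = 01010001, weight = 3.
  m = 001 → c = 01001011, weight = 4.
  m = 101 → c = 01110001, weight = 4.
  m = 011 → c = 00100000, weight = 1.
  m = 111 → c = 00011010, weight = 3.
Tally weights:
  weight 0: 1 codewords.
  weight 1: 1 codewords.
  weight 3: 2 codewords.
  weight 4: 3 codewords.
  weight 5: 1 codewords.
Minimum distance d = smallest w > 0 with A_w > 0 = 1.
Sanity: Σ A_w = 8 = 2^3 = 8 ✓.
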